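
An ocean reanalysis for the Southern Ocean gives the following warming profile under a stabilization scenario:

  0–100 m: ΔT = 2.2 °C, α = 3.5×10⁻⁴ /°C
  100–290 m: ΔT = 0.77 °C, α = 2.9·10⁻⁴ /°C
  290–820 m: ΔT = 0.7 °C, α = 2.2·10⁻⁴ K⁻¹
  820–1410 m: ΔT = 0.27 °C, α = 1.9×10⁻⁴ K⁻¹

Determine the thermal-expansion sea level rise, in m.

0–100 m: 2.2 × 3.5×10⁻⁴ × 100 = 0.07700 m
190 × 0.77 × 2.9×10⁻⁴ = 0.042427 m
Layer 3: 0.7 × 530 × 2.2×10⁻⁴ = 0.08162 m
820–1410 m: 0.27 × 1.9×10⁻⁴ × 590 = 0.030267 m
Δh = 0.07700 + 0.042427 + 0.08162 + 0.030267 = 0.231314 m ≈ 0.231 m

Δh = 0.231 m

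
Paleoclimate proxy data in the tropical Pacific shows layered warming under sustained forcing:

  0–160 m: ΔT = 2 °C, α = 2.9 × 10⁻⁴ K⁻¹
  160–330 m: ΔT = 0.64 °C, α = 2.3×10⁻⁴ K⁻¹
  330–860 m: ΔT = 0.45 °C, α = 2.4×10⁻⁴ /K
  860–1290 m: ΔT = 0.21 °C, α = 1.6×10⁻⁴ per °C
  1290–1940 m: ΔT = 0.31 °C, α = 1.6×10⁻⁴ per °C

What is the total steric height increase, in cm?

Layer 1: 160 × 2 × 2.9×10⁻⁴ = 0.09280 m
160–330 m: 0.64 × 2.3×10⁻⁴ × 170 = 0.025024 m
330–860 m: 0.45 × 530 × 2.4×10⁻⁴ = 0.05724 m
860–1290 m: 1.6×10⁻⁴ × 0.21 × 430 = 0.014448 m
1.6×10⁻⁴ × 650 × 0.31 = 0.03224 m
Δh = 0.09280 + 0.025024 + 0.05724 + 0.014448 + 0.03224 = 0.221752 m

22 cm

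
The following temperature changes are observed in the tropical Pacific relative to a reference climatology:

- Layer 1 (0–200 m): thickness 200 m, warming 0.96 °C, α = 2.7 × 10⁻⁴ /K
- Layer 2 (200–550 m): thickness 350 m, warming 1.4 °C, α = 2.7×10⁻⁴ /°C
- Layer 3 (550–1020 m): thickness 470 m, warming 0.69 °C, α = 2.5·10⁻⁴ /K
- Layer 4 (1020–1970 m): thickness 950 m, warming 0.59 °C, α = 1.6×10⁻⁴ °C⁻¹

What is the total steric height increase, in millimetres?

Δh ≈ 350 mm

0–200 m: 2.7×10⁻⁴ × 200 × 0.96 = 0.05184 m
200–550 m: 350 × 2.7×10⁻⁴ × 1.4 = 0.13230 m
550–1020 m: 2.5×10⁻⁴ × 0.69 × 470 = 0.081075 m
Layer 4: 1.6×10⁻⁴ × 0.59 × 950 = 0.08968 m
Δh = 0.05184 + 0.13230 + 0.081075 + 0.08968 = 0.354895 m ≈ 350 mm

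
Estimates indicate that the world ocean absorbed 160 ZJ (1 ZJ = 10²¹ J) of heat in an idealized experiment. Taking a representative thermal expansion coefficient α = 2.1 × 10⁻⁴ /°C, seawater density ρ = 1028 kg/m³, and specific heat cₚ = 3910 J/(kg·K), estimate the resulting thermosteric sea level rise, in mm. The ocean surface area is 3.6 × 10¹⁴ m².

Per unit area: Q = 160×10²¹ / (3.6×10¹⁴) ≈ 4.444×10⁸ J/m²
Δh = αQ/(ρcₚ) = 2.1×10⁻⁴ × 4.444×10⁸ / (1028 × 3910) ≈ 0.023218 m

Δh = 23 mm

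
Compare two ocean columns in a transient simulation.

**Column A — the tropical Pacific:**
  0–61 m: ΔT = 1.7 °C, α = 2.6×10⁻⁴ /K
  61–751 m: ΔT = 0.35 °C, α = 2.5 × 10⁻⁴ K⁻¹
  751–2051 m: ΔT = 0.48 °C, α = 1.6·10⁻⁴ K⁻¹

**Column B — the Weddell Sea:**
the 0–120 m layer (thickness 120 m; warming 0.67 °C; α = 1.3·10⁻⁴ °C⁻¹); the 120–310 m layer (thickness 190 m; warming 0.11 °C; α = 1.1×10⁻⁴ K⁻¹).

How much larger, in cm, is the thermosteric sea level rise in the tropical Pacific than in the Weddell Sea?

A Layer 1: 2.6×10⁻⁴ × 61 × 1.7 = 0.026962 m
A 0.35 × 2.5×10⁻⁴ × 690 = 0.060375 m
A 751–2051 m: 0.48 × 1300 × 1.6×10⁻⁴ = 0.09984 m
A total: 0.187177 m
B Layer 1: 1.3×10⁻⁴ × 120 × 0.67 = 0.010452 m
B 190 × 1.1×10⁻⁴ × 0.11 = 0.002299 m
B total: 0.012751 m
Difference: 0.187177 − 0.012751 = 0.174426 m

17 cm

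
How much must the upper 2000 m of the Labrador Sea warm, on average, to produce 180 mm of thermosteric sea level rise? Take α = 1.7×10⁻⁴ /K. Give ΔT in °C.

0.529 °C

ΔT = Δh/(αH) = 0.18 / (1.7×10⁻⁴ × 2000) ≈ 0.5294 °C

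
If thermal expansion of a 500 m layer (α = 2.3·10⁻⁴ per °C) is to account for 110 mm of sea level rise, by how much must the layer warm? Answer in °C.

ΔT = Δh/(αH) = 0.11 / (2.3×10⁻⁴ × 500) ≈ 0.9565 °C

ΔT ≈ 0.96 °C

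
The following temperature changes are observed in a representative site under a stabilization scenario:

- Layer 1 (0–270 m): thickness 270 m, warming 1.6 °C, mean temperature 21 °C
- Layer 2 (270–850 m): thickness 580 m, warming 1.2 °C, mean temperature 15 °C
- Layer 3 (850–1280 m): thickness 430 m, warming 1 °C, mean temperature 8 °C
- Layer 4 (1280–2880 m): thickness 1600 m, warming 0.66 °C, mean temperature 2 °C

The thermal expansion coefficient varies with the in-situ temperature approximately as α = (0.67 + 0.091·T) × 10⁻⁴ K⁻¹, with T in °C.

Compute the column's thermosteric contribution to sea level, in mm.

403 mm

Layer 1: α = (0.67 + 0.091×21)×10⁻⁴ = 2.581×10⁻⁴ K⁻¹
Layer 2: α = (0.67 + 0.091×15)×10⁻⁴ = 2.035×10⁻⁴ K⁻¹
Layer 3: α = (0.67 + 0.091×8)×10⁻⁴ = 1.398×10⁻⁴ K⁻¹
Layer 4: α = (0.67 + 0.091×2)×10⁻⁴ = 0.852×10⁻⁴ K⁻¹
1.6 × 2.581×10⁻⁴ × 270 = 0.1114992 m
Layer 2: 1.2 × 580 × 2.035×10⁻⁴ = 0.141636 m
1 × 1.398×10⁻⁴ × 430 = 0.060114 m
Layer 4: 0.66 × 0.852×10⁻⁴ × 1600 = 0.0899712 m
Δh = 0.1114992 + 0.141636 + 0.060114 + 0.0899712 = 0.4032204 m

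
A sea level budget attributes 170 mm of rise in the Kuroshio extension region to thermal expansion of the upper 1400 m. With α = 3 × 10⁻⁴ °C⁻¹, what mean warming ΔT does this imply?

ΔT = Δh/(αH) = 0.17 / (3×10⁻⁴ × 1400) ≈ 0.4048 °C

0.40 °C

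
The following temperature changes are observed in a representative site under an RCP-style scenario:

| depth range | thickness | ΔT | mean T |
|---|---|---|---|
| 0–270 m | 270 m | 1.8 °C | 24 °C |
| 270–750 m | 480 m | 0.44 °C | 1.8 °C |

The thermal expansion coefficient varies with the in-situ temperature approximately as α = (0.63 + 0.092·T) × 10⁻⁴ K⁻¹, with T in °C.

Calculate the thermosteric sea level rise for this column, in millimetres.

150 mm of thermosteric rise

Layer 1: α = (0.63 + 0.092×24)×10⁻⁴ = 2.838×10⁻⁴ K⁻¹
Layer 2: α = (0.63 + 0.092×1.8)×10⁻⁴ = 0.7956×10⁻⁴ K⁻¹
Layer 1: 270 × 1.8 × 2.838×10⁻⁴ = 0.1379268 m
0.7956×10⁻⁴ × 480 × 0.44 = 0.016803072 m
Δh = 0.1379268 + 0.016803072 = 0.154729872 m ≈ 150 mm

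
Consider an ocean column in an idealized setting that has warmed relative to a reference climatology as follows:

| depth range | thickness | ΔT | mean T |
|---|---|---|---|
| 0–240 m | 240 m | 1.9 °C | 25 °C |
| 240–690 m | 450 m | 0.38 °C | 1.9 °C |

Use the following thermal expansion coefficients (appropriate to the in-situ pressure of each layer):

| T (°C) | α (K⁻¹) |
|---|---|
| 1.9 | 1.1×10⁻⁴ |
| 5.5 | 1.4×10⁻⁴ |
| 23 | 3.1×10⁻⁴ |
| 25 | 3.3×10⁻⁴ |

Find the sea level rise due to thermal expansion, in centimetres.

Δh ≈ 17 cm

Layer 1 at 25 °C → α = 3.3×10⁻⁴ K⁻¹
Layer 2 at 1.9 °C → α = 1.1×10⁻⁴ K⁻¹
Layer 1: 1.9 × 3.3×10⁻⁴ × 240 = 0.15048 m
240–690 m: 1.1×10⁻⁴ × 450 × 0.38 = 0.01881 m
Δh = 0.15048 + 0.01881 = 0.16929 m ≈ 17 cm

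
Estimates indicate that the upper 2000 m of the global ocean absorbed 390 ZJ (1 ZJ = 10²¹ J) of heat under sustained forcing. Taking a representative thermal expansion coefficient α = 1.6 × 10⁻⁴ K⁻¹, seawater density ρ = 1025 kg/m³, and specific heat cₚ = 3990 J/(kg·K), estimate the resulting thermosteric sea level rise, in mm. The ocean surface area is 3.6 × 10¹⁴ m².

Per unit area: Q = 390×10²¹ / (3.6×10¹⁴) ≈ 1.083×10⁹ J/m²
Δh = αQ/(ρcₚ) = 1.6×10⁻⁴ × 1.083×10⁹ / (1025 × 3990) ≈ 0.042369 m

42 mm of thermosteric rise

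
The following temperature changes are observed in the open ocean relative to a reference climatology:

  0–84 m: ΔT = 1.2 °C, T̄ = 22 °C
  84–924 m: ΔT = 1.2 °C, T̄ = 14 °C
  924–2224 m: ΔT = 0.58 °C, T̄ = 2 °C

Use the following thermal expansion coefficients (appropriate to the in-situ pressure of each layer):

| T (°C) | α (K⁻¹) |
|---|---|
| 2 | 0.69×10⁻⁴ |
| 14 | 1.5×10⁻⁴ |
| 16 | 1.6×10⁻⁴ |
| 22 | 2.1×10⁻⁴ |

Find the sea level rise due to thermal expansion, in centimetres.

22.4 cm

Layer 1 at 22 °C → α = 2.1×10⁻⁴ K⁻¹
Layer 2 at 14 °C → α = 1.5×10⁻⁴ K⁻¹
Layer 3 at 2 °C → α = 0.69×10⁻⁴ K⁻¹
0–84 m: 84 × 2.1×10⁻⁴ × 1.2 = 0.021168 m
Layer 2: 840 × 1.2 × 1.5×10⁻⁴ = 0.15120 m
924–2224 m: 0.69×10⁻⁴ × 0.58 × 1300 = 0.052026 m
Δh = 0.021168 + 0.15120 + 0.052026 = 0.224394 m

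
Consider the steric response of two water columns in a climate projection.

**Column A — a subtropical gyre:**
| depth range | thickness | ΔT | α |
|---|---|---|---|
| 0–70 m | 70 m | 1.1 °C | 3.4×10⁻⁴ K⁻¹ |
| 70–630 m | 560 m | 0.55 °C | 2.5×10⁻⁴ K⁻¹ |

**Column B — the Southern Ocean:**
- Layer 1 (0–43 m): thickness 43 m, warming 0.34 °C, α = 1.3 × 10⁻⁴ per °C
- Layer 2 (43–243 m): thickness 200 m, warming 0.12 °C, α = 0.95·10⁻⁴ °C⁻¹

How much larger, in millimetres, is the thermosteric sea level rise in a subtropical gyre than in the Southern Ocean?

99.0 mm larger

A Layer 1: 3.4×10⁻⁴ × 70 × 1.1 = 0.02618 m
A Layer 2: 560 × 2.5×10⁻⁴ × 0.55 = 0.07700 m
A total: 0.10318 m
B 0.34 × 1.3×10⁻⁴ × 43 = 0.0019006 m
B 43–243 m: 0.95×10⁻⁴ × 0.12 × 200 = 0.00228 m
B total: 0.0041806 m
Difference: 0.10318 − 0.0041806 = 0.0989994 m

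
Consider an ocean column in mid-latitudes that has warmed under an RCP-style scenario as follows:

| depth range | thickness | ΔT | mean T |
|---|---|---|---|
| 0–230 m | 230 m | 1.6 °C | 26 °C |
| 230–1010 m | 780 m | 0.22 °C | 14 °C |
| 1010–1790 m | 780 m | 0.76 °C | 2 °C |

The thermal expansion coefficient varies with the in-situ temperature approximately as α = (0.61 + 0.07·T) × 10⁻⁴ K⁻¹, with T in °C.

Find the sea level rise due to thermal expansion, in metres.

Layer 1: α = (0.61 + 0.07×26)×10⁻⁴ = 2.43×10⁻⁴ K⁻¹
Layer 2: α = (0.61 + 0.07×14)×10⁻⁴ = 1.59×10⁻⁴ K⁻¹
Layer 3: α = (0.61 + 0.07×2)×10⁻⁴ = 0.75×10⁻⁴ K⁻¹
Layer 1: 2.43×10⁻⁴ × 230 × 1.6 = 0.089424 m
230–1010 m: 1.59×10⁻⁴ × 0.22 × 780 = 0.0272844 m
0.76 × 0.75×10⁻⁴ × 780 = 0.04446 m
Δh = 0.089424 + 0.0272844 + 0.04446 = 0.1611684 m

0.161 m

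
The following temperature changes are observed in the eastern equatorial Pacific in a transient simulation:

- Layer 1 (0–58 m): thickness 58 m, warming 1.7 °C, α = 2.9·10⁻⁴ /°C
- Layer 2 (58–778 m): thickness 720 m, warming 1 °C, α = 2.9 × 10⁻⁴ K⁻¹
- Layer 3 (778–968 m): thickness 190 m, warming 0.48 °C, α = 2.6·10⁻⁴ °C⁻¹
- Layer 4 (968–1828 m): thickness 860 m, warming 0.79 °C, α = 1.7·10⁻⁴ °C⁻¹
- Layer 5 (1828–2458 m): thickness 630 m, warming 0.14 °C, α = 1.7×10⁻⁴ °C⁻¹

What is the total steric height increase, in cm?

0–58 m: 58 × 2.9×10⁻⁴ × 1.7 = 0.028594 m
58–778 m: 2.9×10⁻⁴ × 720 × 1 = 0.20880 m
Layer 3: 2.6×10⁻⁴ × 0.48 × 190 = 0.023712 m
Layer 4: 860 × 0.79 × 1.7×10⁻⁴ = 0.115498 m
1828–2458 m: 630 × 0.14 × 1.7×10⁻⁴ = 0.014994 m
Δh = 0.028594 + 0.20880 + 0.023712 + 0.115498 + 0.014994 = 0.391598 m

39.2 cm of thermosteric rise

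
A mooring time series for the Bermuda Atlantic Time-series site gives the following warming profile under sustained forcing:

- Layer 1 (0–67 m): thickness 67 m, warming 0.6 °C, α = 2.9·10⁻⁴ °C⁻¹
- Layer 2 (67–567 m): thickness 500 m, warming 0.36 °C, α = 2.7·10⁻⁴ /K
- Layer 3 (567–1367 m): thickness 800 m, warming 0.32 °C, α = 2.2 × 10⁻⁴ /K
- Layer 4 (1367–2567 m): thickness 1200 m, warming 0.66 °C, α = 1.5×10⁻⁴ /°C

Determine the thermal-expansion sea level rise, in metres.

Δh ≈ 0.235 m

0.6 × 67 × 2.9×10⁻⁴ = 0.011658 m
Layer 2: 0.36 × 2.7×10⁻⁴ × 500 = 0.04860 m
Layer 3: 2.2×10⁻⁴ × 0.32 × 800 = 0.05632 m
1200 × 0.66 × 1.5×10⁻⁴ = 0.11880 m
Δh = 0.011658 + 0.04860 + 0.05632 + 0.11880 = 0.235378 m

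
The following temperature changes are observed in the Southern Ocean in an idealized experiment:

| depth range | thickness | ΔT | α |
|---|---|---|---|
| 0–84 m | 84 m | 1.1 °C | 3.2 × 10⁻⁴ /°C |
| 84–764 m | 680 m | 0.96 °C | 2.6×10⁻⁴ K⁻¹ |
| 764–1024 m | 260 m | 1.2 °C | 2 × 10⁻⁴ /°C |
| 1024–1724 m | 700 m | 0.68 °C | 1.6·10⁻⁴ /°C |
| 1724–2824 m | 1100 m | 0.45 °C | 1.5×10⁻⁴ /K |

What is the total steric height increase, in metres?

1.1 × 3.2×10⁻⁴ × 84 = 0.029568 m
84–764 m: 2.6×10⁻⁴ × 0.96 × 680 = 0.169728 m
764–1024 m: 1.2 × 260 × 2×10⁻⁴ = 0.06240 m
0.68 × 1.6×10⁻⁴ × 700 = 0.07616 m
0.45 × 1.5×10⁻⁴ × 1100 = 0.07425 m
Δh = 0.029568 + 0.169728 + 0.06240 + 0.07616 + 0.07425 = 0.412106 m

Δh ≈ 0.412 m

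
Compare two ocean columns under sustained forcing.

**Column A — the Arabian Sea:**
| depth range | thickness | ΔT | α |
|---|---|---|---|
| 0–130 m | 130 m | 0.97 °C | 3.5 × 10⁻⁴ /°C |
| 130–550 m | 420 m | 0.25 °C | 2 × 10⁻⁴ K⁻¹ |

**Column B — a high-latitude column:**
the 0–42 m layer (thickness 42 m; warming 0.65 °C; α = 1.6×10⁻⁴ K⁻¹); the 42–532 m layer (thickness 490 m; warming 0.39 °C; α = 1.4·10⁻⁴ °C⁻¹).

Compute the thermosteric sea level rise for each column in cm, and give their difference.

A: 6.5 cm; B: 3.1 cm; difference 3.4 cm

A 0–130 m: 3.5×10⁻⁴ × 130 × 0.97 = 0.044135 m
A 2×10⁻⁴ × 420 × 0.25 = 0.02100 m
A total: 0.065135 m
B 0–42 m: 42 × 1.6×10⁻⁴ × 0.65 = 0.004368 m
B 42–532 m: 0.39 × 490 × 1.4×10⁻⁴ = 0.026754 m
B total: 0.031122 m
Difference: 0.065135 − 0.031122 = 0.034013 m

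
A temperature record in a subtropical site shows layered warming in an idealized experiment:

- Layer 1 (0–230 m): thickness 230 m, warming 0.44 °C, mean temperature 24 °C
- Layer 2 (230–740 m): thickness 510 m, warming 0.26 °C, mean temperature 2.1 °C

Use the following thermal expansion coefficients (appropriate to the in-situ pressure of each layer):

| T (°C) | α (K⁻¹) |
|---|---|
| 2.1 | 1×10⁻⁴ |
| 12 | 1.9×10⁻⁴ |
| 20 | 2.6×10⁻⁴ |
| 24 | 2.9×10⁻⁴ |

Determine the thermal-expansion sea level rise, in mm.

42.6 mm

Layer 1 at 24 °C → α = 2.9×10⁻⁴ K⁻¹
Layer 2 at 2.1 °C → α = 1×10⁻⁴ K⁻¹
230 × 0.44 × 2.9×10⁻⁴ = 0.029348 m
510 × 1×10⁻⁴ × 0.26 = 0.01326 m
Δh = 0.029348 + 0.01326 = 0.042608 m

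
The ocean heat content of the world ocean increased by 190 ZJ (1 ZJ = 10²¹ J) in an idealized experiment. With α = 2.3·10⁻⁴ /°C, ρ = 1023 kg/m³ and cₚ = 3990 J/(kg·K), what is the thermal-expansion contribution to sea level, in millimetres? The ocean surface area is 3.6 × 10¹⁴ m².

Per unit area: Q = 190×10²¹ / (3.6×10¹⁴) ≈ 5.278×10⁸ J/m²
Δh = αQ/(ρcₚ) = 2.3×10⁻⁴ × 5.278×10⁸ / (1023 × 3990) ≈ 0.029741 m

about 30 mm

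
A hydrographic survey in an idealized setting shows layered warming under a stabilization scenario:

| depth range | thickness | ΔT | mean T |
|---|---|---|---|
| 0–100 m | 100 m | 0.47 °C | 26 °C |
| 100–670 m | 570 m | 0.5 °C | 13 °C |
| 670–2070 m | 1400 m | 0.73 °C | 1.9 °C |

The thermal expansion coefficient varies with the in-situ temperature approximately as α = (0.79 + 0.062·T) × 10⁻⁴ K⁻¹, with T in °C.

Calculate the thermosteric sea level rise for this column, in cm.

Layer 1: α = (0.79 + 0.062×26)×10⁻⁴ = 2.402×10⁻⁴ K⁻¹
Layer 2: α = (0.79 + 0.062×13)×10⁻⁴ = 1.596×10⁻⁴ K⁻¹
Layer 3: α = (0.79 + 0.062×1.9)×10⁻⁴ = 0.9078×10⁻⁴ K⁻¹
Layer 1: 100 × 2.402×10⁻⁴ × 0.47 = 0.0112894 m
100–670 m: 0.5 × 570 × 1.596×10⁻⁴ = 0.045486 m
Layer 3: 1400 × 0.73 × 0.9078×10⁻⁴ = 0.09277716 m
Δh = 0.0112894 + 0.045486 + 0.09277716 = 0.14955256 m

Δh ≈ 15 cm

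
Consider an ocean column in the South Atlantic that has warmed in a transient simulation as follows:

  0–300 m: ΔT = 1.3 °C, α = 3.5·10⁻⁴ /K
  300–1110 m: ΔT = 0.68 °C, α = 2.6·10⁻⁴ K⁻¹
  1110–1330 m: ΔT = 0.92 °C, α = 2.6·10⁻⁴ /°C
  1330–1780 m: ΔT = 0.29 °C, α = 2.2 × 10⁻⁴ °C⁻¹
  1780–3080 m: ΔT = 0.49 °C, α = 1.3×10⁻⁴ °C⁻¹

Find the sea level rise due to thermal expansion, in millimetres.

Layer 1: 1.3 × 300 × 3.5×10⁻⁴ = 0.13650 m
2.6×10⁻⁴ × 0.68 × 810 = 0.143208 m
1110–1330 m: 220 × 0.92 × 2.6×10⁻⁴ = 0.052624 m
450 × 0.29 × 2.2×10⁻⁴ = 0.02871 m
1780–3080 m: 1.3×10⁻⁴ × 0.49 × 1300 = 0.08281 m
Δh = 0.13650 + 0.143208 + 0.052624 + 0.02871 + 0.08281 = 0.443852 m ≈ 444 mm

Δh = 444 mm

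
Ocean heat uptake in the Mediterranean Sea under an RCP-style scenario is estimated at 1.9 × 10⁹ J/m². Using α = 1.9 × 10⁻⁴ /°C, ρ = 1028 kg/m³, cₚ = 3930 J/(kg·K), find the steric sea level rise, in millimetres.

Δh = αQ/(ρcₚ) = 1.9×10⁻⁴ × 1.9×10⁹ / (1028 × 3930) ≈ 0.089356 m

89.4 mm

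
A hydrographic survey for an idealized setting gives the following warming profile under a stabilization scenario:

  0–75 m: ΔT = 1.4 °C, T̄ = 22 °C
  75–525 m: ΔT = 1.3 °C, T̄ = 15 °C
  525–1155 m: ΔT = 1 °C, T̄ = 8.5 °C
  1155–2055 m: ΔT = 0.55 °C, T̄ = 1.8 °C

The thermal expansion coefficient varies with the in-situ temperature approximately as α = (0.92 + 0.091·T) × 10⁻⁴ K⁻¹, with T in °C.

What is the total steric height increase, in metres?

Layer 1: α = (0.92 + 0.091×22)×10⁻⁴ = 2.922×10⁻⁴ K⁻¹
Layer 2: α = (0.92 + 0.091×15)×10⁻⁴ = 2.285×10⁻⁴ K⁻¹
Layer 3: α = (0.92 + 0.091×8.5)×10⁻⁴ = 1.6935×10⁻⁴ K⁻¹
Layer 4: α = (0.92 + 0.091×1.8)×10⁻⁴ = 1.0838×10⁻⁴ K⁻¹
Layer 1: 2.922×10⁻⁴ × 75 × 1.4 = 0.030681 m
Layer 2: 450 × 1.3 × 2.285×10⁻⁴ = 0.1336725 m
1 × 630 × 1.6935×10⁻⁴ = 0.1066905 m
Layer 4: 900 × 1.0838×10⁻⁴ × 0.55 = 0.0536481 m
Δh = 0.030681 + 0.1336725 + 0.1066905 + 0.0536481 = 0.3246921 m

Δh = 0.325 m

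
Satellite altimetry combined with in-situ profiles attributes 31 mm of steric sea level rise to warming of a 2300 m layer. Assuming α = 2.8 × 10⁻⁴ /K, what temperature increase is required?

0.0481 K

ΔT = Δh/(αH) = 0.031 / (2.8×10⁻⁴ × 2300) ≈ 0.04814 K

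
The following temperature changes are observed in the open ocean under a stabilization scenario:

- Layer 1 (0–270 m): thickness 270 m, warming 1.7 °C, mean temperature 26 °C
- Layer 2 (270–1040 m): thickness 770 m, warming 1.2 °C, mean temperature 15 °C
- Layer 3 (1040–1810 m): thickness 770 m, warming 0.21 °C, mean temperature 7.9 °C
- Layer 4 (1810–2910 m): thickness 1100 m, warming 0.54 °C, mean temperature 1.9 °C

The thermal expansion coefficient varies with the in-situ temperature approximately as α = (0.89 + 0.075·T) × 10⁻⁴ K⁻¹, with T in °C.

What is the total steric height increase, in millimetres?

Layer 1: α = (0.89 + 0.075×26)×10⁻⁴ = 2.84×10⁻⁴ K⁻¹
Layer 2: α = (0.89 + 0.075×15)×10⁻⁴ = 2.015×10⁻⁴ K⁻¹
Layer 3: α = (0.89 + 0.075×7.9)×10⁻⁴ = 1.4825×10⁻⁴ K⁻¹
Layer 4: α = (0.89 + 0.075×1.9)×10⁻⁴ = 1.0325×10⁻⁴ K⁻¹
2.84×10⁻⁴ × 270 × 1.7 = 0.130356 m
2.015×10⁻⁴ × 1.2 × 770 = 0.186186 m
0.21 × 770 × 1.4825×10⁻⁴ = 0.023972025 m
1810–2910 m: 1100 × 1.0325×10⁻⁴ × 0.54 = 0.0613305 m
Δh = 0.130356 + 0.186186 + 0.023972025 + 0.0613305 = 0.401844525 m

Δh = 400 mm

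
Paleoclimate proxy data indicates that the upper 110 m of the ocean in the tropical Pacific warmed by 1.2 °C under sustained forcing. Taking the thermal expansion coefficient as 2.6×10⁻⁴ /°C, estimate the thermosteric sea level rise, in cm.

Δh = αΔT·H = 2.6×10⁻⁴ × 1.2 × 110 = 0.03432 m

about 3.43 cm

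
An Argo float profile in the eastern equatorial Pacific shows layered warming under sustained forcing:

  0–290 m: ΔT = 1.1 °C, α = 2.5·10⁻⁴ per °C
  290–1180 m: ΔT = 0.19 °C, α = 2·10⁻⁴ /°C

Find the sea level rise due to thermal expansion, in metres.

Δh = 0.114 m

0–290 m: 290 × 2.5×10⁻⁴ × 1.1 = 0.07975 m
2×10⁻⁴ × 890 × 0.19 = 0.03382 m
Δh = 0.07975 + 0.03382 = 0.11357 m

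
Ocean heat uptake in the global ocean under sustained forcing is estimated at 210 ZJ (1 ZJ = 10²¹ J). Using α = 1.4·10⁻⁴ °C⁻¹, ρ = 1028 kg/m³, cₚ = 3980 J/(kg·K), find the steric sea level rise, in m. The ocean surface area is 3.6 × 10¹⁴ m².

Per unit area: Q = 210×10²¹ / (3.6×10¹⁴) ≈ 5.833×10⁸ J/m²
Δh = αQ/(ρcₚ) = 1.4×10⁻⁴ × 5.833×10⁸ / (1028 × 3980) ≈ 0.019959 m

Δh ≈ 0.0200 m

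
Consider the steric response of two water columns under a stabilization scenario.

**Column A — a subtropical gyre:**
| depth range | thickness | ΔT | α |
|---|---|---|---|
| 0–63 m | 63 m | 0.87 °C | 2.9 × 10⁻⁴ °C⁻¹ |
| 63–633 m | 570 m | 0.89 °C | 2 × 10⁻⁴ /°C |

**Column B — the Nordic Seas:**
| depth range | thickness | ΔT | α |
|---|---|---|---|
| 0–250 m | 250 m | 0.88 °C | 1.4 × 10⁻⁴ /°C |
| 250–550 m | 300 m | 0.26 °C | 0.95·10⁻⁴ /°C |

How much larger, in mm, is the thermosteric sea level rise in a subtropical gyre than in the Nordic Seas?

A 0–63 m: 63 × 2.9×10⁻⁴ × 0.87 = 0.0158949 m
A 63–633 m: 0.89 × 2×10⁻⁴ × 570 = 0.10146 m
A total: 0.1173549 m
B Layer 1: 250 × 0.88 × 1.4×10⁻⁴ = 0.03080 m
B 0.95×10⁻⁴ × 0.26 × 300 = 0.00741 m
B total: 0.03821 m
Difference: 0.1173549 − 0.03821 = 0.0791449 m

79.1 mm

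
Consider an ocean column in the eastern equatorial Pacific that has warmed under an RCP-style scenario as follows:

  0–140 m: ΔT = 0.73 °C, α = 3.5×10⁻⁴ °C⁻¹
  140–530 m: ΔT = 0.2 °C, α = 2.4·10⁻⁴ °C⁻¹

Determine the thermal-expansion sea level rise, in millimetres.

Δh ≈ 54.5 mm

0.73 × 140 × 3.5×10⁻⁴ = 0.03577 m
Layer 2: 2.4×10⁻⁴ × 390 × 0.2 = 0.01872 m
Δh = 0.03577 + 0.01872 = 0.05449 m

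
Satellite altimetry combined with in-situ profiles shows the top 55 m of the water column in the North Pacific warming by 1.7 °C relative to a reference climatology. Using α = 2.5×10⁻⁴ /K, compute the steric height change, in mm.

Δh = αΔT·H = 2.5×10⁻⁴ × 1.7 × 55 = 0.023375 m

Δh = 23.4 mm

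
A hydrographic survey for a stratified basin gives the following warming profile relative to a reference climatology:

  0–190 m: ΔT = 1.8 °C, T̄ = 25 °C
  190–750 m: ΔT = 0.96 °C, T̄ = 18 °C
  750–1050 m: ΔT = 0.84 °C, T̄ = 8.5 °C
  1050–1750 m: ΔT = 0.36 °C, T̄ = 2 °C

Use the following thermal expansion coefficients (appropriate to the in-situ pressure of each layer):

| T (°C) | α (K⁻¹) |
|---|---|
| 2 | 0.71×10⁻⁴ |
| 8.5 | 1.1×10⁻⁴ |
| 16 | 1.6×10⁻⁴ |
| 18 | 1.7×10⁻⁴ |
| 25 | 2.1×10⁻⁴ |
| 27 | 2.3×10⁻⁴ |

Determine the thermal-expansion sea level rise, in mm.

Layer 1 at 25 °C → α = 2.1×10⁻⁴ K⁻¹
Layer 2 at 18 °C → α = 1.7×10⁻⁴ K⁻¹
Layer 3 at 8.5 °C → α = 1.1×10⁻⁴ K⁻¹
Layer 4 at 2 °C → α = 0.71×10⁻⁴ K⁻¹
0–190 m: 2.1×10⁻⁴ × 190 × 1.8 = 0.07182 m
0.96 × 1.7×10⁻⁴ × 560 = 0.091392 m
Layer 3: 0.84 × 1.1×10⁻⁴ × 300 = 0.02772 m
Layer 4: 0.36 × 700 × 0.71×10⁻⁴ = 0.017892 m
Δh = 0.07182 + 0.091392 + 0.02772 + 0.017892 = 0.208824 m ≈ 210 mm

Δh = 210 mm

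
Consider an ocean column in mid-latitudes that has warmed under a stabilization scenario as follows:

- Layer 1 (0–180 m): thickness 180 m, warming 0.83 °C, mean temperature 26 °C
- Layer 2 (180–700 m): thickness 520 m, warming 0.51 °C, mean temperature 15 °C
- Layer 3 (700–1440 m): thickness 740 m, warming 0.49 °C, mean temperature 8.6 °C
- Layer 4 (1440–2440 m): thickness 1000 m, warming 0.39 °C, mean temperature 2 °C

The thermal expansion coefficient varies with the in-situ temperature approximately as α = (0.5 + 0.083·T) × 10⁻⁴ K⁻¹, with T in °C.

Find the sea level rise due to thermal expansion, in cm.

Layer 1: α = (0.5 + 0.083×26)×10⁻⁴ = 2.658×10⁻⁴ K⁻¹
Layer 2: α = (0.5 + 0.083×15)×10⁻⁴ = 1.745×10⁻⁴ K⁻¹
Layer 3: α = (0.5 + 0.083×8.6)×10⁻⁴ = 1.2138×10⁻⁴ K⁻¹
Layer 4: α = (0.5 + 0.083×2)×10⁻⁴ = 0.666×10⁻⁴ K⁻¹
Layer 1: 180 × 2.658×10⁻⁴ × 0.83 = 0.03971052 m
180–700 m: 520 × 0.51 × 1.745×10⁻⁴ = 0.0462774 m
700–1440 m: 740 × 1.2138×10⁻⁴ × 0.49 = 0.044012388 m
Layer 4: 0.39 × 0.666×10⁻⁴ × 1000 = 0.025974 m
Δh = 0.03971052 + 0.0462774 + 0.044012388 + 0.025974 = 0.155974308 m

Δh ≈ 16 cm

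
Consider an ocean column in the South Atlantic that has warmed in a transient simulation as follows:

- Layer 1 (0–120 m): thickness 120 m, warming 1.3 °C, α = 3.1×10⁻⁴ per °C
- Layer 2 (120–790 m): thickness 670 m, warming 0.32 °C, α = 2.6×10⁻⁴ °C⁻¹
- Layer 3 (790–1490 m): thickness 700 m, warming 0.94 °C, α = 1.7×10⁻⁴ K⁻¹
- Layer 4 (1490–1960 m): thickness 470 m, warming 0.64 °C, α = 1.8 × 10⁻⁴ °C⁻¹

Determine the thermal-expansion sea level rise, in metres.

0–120 m: 3.1×10⁻⁴ × 1.3 × 120 = 0.04836 m
120–790 m: 0.32 × 2.6×10⁻⁴ × 670 = 0.055744 m
Layer 3: 1.7×10⁻⁴ × 700 × 0.94 = 0.11186 m
1490–1960 m: 1.8×10⁻⁴ × 0.64 × 470 = 0.054144 m
Δh = 0.04836 + 0.055744 + 0.11186 + 0.054144 = 0.270108 m

0.270 m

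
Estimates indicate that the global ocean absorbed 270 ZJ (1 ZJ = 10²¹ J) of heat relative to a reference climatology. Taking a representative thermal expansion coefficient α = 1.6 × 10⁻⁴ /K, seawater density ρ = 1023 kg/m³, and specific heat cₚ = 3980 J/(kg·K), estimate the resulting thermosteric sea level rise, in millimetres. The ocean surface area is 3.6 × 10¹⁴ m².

Per unit area: Q = 270×10²¹ / (3.6×10¹⁴) = 7.5×10⁸ J/m²
Δh = αQ/(ρcₚ) = 1.6×10⁻⁴ × 7.5×10⁸ / (1023 × 3980) ≈ 0.029473 m

about 29.5 mm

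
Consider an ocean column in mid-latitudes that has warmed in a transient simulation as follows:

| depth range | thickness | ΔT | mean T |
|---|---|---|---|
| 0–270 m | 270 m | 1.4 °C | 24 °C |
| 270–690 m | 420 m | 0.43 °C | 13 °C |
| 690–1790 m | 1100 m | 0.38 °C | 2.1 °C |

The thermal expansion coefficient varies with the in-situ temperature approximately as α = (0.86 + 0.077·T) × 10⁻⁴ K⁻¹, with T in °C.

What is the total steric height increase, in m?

Δh ≈ 0.179 m

Layer 1: α = (0.86 + 0.077×24)×10⁻⁴ = 2.708×10⁻⁴ K⁻¹
Layer 2: α = (0.86 + 0.077×13)×10⁻⁴ = 1.861×10⁻⁴ K⁻¹
Layer 3: α = (0.86 + 0.077×2.1)×10⁻⁴ = 1.0217×10⁻⁴ K⁻¹
1.4 × 2.708×10⁻⁴ × 270 = 0.1023624 m
270–690 m: 420 × 0.43 × 1.861×10⁻⁴ = 0.03360966 m
690–1790 m: 0.38 × 1.0217×10⁻⁴ × 1100 = 0.04270706 m
Δh = 0.1023624 + 0.03360966 + 0.04270706 = 0.17867912 m ≈ 0.179 m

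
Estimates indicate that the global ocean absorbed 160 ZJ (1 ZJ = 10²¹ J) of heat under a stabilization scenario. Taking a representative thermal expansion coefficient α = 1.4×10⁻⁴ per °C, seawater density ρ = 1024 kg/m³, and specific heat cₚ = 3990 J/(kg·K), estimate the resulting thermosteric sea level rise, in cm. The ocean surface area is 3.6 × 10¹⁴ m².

Per unit area: Q = 160×10²¹ / (3.6×10¹⁴) ≈ 4.444×10⁸ J/m²
Δh = αQ/(ρcₚ) = 1.4×10⁻⁴ × 4.444×10⁸ / (1024 × 3990) ≈ 0.015228 m

1.5 cm of thermosteric rise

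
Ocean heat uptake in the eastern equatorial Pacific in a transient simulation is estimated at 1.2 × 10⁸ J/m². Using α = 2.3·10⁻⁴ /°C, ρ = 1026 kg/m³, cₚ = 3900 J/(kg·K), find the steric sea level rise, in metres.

about 0.00690 m

Δh = αQ/(ρcₚ) = 2.3×10⁻⁴ × 1.2×10⁸ / (1026 × 3900) ≈ 0.0068976 m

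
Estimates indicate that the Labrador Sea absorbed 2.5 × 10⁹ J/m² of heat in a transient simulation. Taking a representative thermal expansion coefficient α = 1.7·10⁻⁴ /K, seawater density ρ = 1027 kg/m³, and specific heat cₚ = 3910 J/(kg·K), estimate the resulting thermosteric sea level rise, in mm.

about 110 mm

Δh = αQ/(ρcₚ) = 1.7×10⁻⁴ × 2.5×10⁹ / (1027 × 3910) ≈ 0.10584 m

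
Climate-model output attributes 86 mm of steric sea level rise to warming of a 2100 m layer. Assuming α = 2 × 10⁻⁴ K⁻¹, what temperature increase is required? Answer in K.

ΔT = Δh/(αH) = 0.086 / (2×10⁻⁴ × 2100) ≈ 0.2048 K

ΔT ≈ 0.20 K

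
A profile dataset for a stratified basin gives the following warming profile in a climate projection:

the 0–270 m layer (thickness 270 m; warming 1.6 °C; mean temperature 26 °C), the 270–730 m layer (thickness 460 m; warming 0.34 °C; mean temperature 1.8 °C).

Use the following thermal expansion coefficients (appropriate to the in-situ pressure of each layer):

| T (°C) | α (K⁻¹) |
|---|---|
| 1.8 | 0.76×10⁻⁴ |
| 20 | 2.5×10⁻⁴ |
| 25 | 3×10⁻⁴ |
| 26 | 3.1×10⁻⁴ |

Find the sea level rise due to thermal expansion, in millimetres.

about 146 mm

Layer 1 at 26 °C → α = 3.1×10⁻⁴ K⁻¹
Layer 2 at 1.8 °C → α = 0.76×10⁻⁴ K⁻¹
Layer 1: 270 × 1.6 × 3.1×10⁻⁴ = 0.13392 m
270–730 m: 0.76×10⁻⁴ × 460 × 0.34 = 0.0118864 m
Δh = 0.13392 + 0.0118864 = 0.1458064 m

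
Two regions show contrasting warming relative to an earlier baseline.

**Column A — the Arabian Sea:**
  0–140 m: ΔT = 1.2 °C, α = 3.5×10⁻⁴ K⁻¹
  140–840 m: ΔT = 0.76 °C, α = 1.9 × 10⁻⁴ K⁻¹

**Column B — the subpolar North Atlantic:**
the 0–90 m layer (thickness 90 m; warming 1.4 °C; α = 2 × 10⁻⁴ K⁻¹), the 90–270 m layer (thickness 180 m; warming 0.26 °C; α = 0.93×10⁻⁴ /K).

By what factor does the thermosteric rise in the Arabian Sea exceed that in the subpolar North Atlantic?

5.4

A Layer 1: 3.5×10⁻⁴ × 1.2 × 140 = 0.05880 m
A 700 × 1.9×10⁻⁴ × 0.76 = 0.10108 m
A total: 0.15988 m
B Layer 1: 90 × 2×10⁻⁴ × 1.4 = 0.02520 m
B Layer 2: 180 × 0.93×10⁻⁴ × 0.26 = 0.0043524 m
B total: 0.0295524 m
Ratio: 0.15988 / 0.0295524 ≈ 5.410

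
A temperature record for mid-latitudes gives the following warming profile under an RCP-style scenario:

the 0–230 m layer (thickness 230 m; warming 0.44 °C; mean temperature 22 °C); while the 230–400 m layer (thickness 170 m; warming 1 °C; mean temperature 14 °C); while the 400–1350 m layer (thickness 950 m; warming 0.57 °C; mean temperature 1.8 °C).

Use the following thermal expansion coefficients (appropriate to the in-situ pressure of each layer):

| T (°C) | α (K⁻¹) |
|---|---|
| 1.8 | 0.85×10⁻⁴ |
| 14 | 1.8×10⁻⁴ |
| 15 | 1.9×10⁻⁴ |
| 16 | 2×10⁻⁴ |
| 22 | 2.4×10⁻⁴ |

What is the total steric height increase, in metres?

Layer 1 at 22 °C → α = 2.4×10⁻⁴ K⁻¹
Layer 2 at 14 °C → α = 1.8×10⁻⁴ K⁻¹
Layer 3 at 1.8 °C → α = 0.85×10⁻⁴ K⁻¹
Layer 1: 230 × 2.4×10⁻⁴ × 0.44 = 0.024288 m
230–400 m: 1.8×10⁻⁴ × 170 × 1 = 0.03060 m
950 × 0.57 × 0.85×10⁻⁴ = 0.0460275 m
Δh = 0.024288 + 0.03060 + 0.0460275 = 0.1009155 m ≈ 0.101 m

Δh ≈ 0.101 m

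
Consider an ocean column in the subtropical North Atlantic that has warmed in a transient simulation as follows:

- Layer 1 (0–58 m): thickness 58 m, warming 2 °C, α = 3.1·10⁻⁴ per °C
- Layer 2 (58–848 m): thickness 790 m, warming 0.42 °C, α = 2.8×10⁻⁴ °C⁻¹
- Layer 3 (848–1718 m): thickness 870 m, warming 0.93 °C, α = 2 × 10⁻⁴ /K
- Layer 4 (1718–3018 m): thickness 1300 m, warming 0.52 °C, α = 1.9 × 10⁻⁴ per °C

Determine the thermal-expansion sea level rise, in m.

Layer 1: 2 × 58 × 3.1×10⁻⁴ = 0.03596 m
790 × 0.42 × 2.8×10⁻⁴ = 0.092904 m
848–1718 m: 870 × 0.93 × 2×10⁻⁴ = 0.16182 m
1718–3018 m: 0.52 × 1300 × 1.9×10⁻⁴ = 0.12844 m
Δh = 0.03596 + 0.092904 + 0.16182 + 0.12844 = 0.419124 m

about 0.42 m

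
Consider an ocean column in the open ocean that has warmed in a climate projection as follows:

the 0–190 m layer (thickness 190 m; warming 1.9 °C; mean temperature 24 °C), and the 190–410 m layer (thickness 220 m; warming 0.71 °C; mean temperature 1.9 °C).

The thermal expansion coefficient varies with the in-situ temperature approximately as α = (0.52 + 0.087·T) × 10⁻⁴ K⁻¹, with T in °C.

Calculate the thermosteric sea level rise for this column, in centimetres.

Layer 1: α = (0.52 + 0.087×24)×10⁻⁴ = 2.608×10⁻⁴ K⁻¹
Layer 2: α = (0.52 + 0.087×1.9)×10⁻⁴ = 0.6853×10⁻⁴ K⁻¹
190 × 1.9 × 2.608×10⁻⁴ = 0.0941488 m
190–410 m: 0.71 × 0.6853×10⁻⁴ × 220 = 0.010704386 m
Δh = 0.0941488 + 0.010704386 = 0.104853186 m

about 10 cm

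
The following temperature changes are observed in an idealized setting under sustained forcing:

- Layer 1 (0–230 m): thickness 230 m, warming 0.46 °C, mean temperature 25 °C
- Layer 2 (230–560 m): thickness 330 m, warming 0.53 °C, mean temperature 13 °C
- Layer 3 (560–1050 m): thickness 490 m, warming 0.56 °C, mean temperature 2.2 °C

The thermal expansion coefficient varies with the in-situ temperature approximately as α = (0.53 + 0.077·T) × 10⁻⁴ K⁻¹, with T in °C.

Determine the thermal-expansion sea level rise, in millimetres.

Layer 1: α = (0.53 + 0.077×25)×10⁻⁴ = 2.455×10⁻⁴ K⁻¹
Layer 2: α = (0.53 + 0.077×13)×10⁻⁴ = 1.531×10⁻⁴ K⁻¹
Layer 3: α = (0.53 + 0.077×2.2)×10⁻⁴ = 0.6994×10⁻⁴ K⁻¹
Layer 1: 0.46 × 230 × 2.455×10⁻⁴ = 0.0259739 m
Layer 2: 330 × 1.531×10⁻⁴ × 0.53 = 0.02677719 m
490 × 0.6994×10⁻⁴ × 0.56 = 0.019191536 m
Δh = 0.0259739 + 0.02677719 + 0.019191536 = 0.071942626 m

about 72 mm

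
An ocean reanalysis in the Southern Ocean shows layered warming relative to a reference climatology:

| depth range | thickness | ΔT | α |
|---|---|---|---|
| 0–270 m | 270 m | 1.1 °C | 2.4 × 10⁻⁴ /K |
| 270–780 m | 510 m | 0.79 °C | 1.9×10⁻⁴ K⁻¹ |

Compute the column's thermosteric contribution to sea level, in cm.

about 14.8 cm

0–270 m: 2.4×10⁻⁴ × 270 × 1.1 = 0.07128 m
1.9×10⁻⁴ × 510 × 0.79 = 0.076551 m
Δh = 0.07128 + 0.076551 = 0.147831 m ≈ 14.8 cm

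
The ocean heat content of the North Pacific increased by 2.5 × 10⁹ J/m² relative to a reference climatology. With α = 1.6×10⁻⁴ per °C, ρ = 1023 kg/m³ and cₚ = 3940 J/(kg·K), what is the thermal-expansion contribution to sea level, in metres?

Δh = 0.099 m

Δh = αQ/(ρcₚ) = 1.6×10⁻⁴ × 2.5×10⁹ / (1023 × 3940) ≈ 0.09924 m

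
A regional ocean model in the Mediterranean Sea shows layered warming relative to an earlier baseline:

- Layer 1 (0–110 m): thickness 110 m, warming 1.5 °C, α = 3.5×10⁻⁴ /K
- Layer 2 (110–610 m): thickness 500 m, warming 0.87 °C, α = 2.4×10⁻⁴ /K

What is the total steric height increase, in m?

1.5 × 3.5×10⁻⁴ × 110 = 0.05775 m
Layer 2: 2.4×10⁻⁴ × 0.87 × 500 = 0.10440 m
Δh = 0.05775 + 0.10440 = 0.16215 m ≈ 0.162 m

Δh ≈ 0.162 m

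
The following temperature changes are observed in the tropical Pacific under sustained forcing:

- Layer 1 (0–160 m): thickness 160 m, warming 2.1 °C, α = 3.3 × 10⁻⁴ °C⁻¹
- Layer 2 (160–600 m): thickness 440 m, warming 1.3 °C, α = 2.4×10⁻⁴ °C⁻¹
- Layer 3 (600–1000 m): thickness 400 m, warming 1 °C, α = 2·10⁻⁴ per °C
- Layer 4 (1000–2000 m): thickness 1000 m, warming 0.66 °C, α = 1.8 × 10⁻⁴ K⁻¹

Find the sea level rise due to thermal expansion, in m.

0–160 m: 160 × 3.3×10⁻⁴ × 2.1 = 0.11088 m
160–600 m: 440 × 2.4×10⁻⁴ × 1.3 = 0.13728 m
1 × 2×10⁻⁴ × 400 = 0.08000 m
Layer 4: 0.66 × 1000 × 1.8×10⁻⁴ = 0.11880 m
Δh = 0.11088 + 0.13728 + 0.08000 + 0.11880 = 0.44696 m

0.45 m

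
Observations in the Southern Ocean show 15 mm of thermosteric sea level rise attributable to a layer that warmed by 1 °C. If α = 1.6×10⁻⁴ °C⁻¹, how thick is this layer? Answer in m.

H = Δh/(αΔT) = 0.015 / (1.6×10⁻⁴ × 1) = 93.75 m

93.8 m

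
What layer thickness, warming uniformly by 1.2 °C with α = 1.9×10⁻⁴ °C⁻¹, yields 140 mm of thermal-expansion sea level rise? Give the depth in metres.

H = Δh/(αΔT) = 0.14 / (1.9×10⁻⁴ × 1.2) ≈ 614.0 m

about 614 m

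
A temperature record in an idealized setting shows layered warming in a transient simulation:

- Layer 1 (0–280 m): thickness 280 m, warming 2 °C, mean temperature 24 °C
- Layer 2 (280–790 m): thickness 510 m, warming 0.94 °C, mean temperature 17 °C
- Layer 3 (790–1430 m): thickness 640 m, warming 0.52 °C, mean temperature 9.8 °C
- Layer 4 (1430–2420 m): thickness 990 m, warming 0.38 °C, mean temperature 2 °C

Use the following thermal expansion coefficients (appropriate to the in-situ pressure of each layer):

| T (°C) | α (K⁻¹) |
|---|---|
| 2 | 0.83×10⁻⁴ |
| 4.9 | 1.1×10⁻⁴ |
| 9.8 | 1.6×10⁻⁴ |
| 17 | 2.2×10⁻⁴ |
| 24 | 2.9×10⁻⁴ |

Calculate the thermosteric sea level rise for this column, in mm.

Layer 1 at 24 °C → α = 2.9×10⁻⁴ K⁻¹
Layer 2 at 17 °C → α = 2.2×10⁻⁴ K⁻¹
Layer 3 at 9.8 °C → α = 1.6×10⁻⁴ K⁻¹
Layer 4 at 2 °C → α = 0.83×10⁻⁴ K⁻¹
Layer 1: 2.9×10⁻⁴ × 280 × 2 = 0.16240 m
Layer 2: 510 × 2.2×10⁻⁴ × 0.94 = 0.105468 m
790–1430 m: 640 × 0.52 × 1.6×10⁻⁴ = 0.053248 m
1430–2420 m: 0.83×10⁻⁴ × 990 × 0.38 = 0.0312246 m
Δh = 0.16240 + 0.105468 + 0.053248 + 0.0312246 = 0.3523406 m ≈ 350 mm

Δh ≈ 350 mm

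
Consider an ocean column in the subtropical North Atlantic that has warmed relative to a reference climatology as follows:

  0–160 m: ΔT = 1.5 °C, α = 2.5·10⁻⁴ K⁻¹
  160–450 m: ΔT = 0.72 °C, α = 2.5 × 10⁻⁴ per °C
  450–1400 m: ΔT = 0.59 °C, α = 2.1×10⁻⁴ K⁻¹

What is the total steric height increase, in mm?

Layer 1: 2.5×10⁻⁴ × 1.5 × 160 = 0.06000 m
2.5×10⁻⁴ × 0.72 × 290 = 0.05220 m
450–1400 m: 950 × 2.1×10⁻⁴ × 0.59 = 0.117705 m
Δh = 0.06000 + 0.05220 + 0.117705 = 0.229905 m

230 mm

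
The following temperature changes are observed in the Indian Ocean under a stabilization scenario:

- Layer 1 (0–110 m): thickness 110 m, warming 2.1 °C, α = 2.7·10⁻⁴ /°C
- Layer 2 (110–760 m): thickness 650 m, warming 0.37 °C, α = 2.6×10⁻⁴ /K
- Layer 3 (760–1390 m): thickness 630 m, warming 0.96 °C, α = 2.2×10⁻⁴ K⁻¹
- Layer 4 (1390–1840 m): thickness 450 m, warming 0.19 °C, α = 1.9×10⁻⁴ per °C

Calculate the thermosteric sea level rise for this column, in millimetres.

2.7×10⁻⁴ × 2.1 × 110 = 0.06237 m
Layer 2: 2.6×10⁻⁴ × 0.37 × 650 = 0.06253 m
760–1390 m: 2.2×10⁻⁴ × 0.96 × 630 = 0.133056 m
Layer 4: 450 × 1.9×10⁻⁴ × 0.19 = 0.016245 m
Δh = 0.06237 + 0.06253 + 0.133056 + 0.016245 = 0.274201 m

Δh ≈ 270 mm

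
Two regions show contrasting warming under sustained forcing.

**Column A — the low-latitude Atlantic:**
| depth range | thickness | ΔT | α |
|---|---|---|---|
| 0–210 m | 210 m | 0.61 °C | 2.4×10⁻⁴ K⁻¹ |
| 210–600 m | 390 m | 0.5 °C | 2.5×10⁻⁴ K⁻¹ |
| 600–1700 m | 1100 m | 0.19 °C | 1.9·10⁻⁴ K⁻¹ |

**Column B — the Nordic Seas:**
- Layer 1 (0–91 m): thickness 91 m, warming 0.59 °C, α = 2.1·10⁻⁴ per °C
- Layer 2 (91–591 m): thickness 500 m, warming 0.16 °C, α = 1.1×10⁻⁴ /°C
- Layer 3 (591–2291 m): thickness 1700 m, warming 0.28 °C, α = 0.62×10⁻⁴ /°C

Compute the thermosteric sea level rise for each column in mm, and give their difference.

A Layer 1: 2.4×10⁻⁴ × 210 × 0.61 = 0.030744 m
A 0.5 × 2.5×10⁻⁴ × 390 = 0.04875 m
A 1.9×10⁻⁴ × 1100 × 0.19 = 0.03971 m
A total: 0.119204 m
B 0–91 m: 0.59 × 2.1×10⁻⁴ × 91 = 0.0112749 m
B 500 × 1.1×10⁻⁴ × 0.16 = 0.00880 m
B 0.62×10⁻⁴ × 1700 × 0.28 = 0.029512 m
B total: 0.0495869 m
Difference: 0.119204 − 0.0495869 = 0.0696171 m

A: 119 mm; B: 49.6 mm; difference 69.6 mm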